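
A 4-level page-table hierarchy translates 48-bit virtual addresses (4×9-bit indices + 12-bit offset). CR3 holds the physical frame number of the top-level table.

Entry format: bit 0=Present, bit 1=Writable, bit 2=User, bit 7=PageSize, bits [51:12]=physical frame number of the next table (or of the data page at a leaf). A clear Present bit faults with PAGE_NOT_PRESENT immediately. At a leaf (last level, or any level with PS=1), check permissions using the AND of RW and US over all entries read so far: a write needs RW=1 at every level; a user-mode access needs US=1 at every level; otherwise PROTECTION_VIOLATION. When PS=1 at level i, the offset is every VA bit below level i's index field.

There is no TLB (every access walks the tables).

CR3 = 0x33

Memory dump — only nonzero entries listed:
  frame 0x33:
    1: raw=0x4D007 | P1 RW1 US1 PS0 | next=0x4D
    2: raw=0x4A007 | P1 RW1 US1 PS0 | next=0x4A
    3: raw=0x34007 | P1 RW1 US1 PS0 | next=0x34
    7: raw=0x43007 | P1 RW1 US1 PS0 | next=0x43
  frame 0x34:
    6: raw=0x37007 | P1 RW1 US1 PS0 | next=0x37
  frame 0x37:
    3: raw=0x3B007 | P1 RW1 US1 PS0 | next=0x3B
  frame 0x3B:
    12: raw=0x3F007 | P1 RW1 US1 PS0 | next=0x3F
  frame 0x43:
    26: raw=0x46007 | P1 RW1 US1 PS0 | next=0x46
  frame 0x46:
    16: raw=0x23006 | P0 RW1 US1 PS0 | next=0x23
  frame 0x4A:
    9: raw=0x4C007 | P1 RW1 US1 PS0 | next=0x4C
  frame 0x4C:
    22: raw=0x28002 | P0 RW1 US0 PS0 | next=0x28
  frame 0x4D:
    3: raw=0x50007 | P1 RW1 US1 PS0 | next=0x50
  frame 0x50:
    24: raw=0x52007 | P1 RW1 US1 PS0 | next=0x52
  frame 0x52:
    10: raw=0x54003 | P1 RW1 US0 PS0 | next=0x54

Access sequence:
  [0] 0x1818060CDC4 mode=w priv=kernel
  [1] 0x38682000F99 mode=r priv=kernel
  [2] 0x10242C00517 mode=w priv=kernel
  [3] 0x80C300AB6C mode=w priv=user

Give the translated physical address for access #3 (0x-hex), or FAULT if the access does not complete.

Per-access translation:
#0 VA=0x1818060CDC4 (w,kernel):
  L0: frame=0x33 idx=3 entry=0x34007 [P=1 RW=1 US=1 PS=0]
  L1: frame=0x34 idx=6 entry=0x37007 [P=1 RW=1 US=1 PS=0]
  L2: frame=0x37 idx=3 entry=0x3B007 [P=1 RW=1 US=1 PS=0]
  L3: frame=0x3B idx=12 entry=0x3F007 [P=1 RW=1 US=1 PS=0]
  ✓ 0x3FDC4  — 4 lookups
#1 VA=0x38682000F99 (r,kernel):
  L0: frame=0x33 idx=7 entry=0x43007 [P=1 RW=1 US=1 PS=0]
  L1: frame=0x43 idx=26 entry=0x46007 [P=1 RW=1 US=1 PS=0]
  L2: frame=0x46 idx=16 entry=0x23006 [P=0 RW=1 US=1 PS=0]
  ✗ PAGE_NOT_PRESENT  [3 reads]
#2 VA=0x10242C00517 (w,kernel):
  L0: frame=0x33 idx=2 entry=0x4A007 [P=1 RW=1 US=1 PS=0]
  L1: frame=0x4A idx=9 entry=0x4C007 [P=1 RW=1 US=1 PS=0]
  L2: frame=0x4C idx=22 entry=0x28002 [P=0 RW=1 US=0 PS=0]
  ✗ PAGE_NOT_PRESENT  [3 reads]
#3 VA=0x80C300AB6C (w,user):
  L0: frame=0x33 idx=1 entry=0x4D007 [P=1 RW=1 US=1 PS=0]
  L1: frame=0x4D idx=3 entry=0x50007 [P=1 RW=1 US=1 PS=0]
  L2: frame=0x50 idx=24 entry=0x52007 [P=1 RW=1 US=1 PS=0]
  L3: frame=0x52 idx=10 entry=0x54003 [P=1 RW=1 US=0 PS=0]
  ✗ PROTECTION_VIOLATION  [4 reads]

Access #3 PA: FAULT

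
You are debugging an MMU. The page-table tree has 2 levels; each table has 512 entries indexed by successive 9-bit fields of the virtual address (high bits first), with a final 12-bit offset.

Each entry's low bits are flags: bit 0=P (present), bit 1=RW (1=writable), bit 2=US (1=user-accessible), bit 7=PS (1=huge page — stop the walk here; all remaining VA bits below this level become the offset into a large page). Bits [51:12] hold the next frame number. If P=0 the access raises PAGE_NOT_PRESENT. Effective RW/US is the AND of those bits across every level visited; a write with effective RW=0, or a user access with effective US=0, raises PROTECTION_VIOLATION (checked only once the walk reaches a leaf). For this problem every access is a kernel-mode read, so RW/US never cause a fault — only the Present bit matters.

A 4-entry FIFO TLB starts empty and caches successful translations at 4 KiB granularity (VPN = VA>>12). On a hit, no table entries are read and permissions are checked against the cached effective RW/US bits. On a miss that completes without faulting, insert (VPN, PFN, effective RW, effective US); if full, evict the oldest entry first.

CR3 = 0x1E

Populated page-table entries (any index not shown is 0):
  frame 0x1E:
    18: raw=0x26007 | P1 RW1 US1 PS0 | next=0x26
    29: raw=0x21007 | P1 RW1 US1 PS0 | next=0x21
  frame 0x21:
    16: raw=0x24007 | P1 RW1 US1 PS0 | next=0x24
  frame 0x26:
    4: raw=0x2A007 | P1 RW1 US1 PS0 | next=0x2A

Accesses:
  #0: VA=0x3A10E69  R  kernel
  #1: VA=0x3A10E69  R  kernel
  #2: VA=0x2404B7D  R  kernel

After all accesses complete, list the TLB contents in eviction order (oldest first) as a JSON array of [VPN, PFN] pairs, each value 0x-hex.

Walk each access:
#0 VA=0x3A10E69 (r,kernel):
  L0 @0x1E[29] → 0x21007  P=1,RW=1,US=1,PS=0
  L1 @0x21[16] → 0x24007  P=1,RW=1,US=1,PS=0
  ✓ 0x24E69  — 2 lookups
#1 VA=0x3A10E69 (r,kernel):
  TLB hit vpn=0x3A10 → PA=0x24E69
#2 VA=0x2404B7D (r,kernel):
  L0 @0x1E[18] → 0x26007  P=1,RW=1,US=1,PS=0
  L1 @0x26[4] → 0x2A007  P=1,RW=1,US=1,PS=0
  ✓ 0x2AB7D  — 2 lookups

TLB: [["0x3A10", "0x24"], ["0x2404", "0x2A"]]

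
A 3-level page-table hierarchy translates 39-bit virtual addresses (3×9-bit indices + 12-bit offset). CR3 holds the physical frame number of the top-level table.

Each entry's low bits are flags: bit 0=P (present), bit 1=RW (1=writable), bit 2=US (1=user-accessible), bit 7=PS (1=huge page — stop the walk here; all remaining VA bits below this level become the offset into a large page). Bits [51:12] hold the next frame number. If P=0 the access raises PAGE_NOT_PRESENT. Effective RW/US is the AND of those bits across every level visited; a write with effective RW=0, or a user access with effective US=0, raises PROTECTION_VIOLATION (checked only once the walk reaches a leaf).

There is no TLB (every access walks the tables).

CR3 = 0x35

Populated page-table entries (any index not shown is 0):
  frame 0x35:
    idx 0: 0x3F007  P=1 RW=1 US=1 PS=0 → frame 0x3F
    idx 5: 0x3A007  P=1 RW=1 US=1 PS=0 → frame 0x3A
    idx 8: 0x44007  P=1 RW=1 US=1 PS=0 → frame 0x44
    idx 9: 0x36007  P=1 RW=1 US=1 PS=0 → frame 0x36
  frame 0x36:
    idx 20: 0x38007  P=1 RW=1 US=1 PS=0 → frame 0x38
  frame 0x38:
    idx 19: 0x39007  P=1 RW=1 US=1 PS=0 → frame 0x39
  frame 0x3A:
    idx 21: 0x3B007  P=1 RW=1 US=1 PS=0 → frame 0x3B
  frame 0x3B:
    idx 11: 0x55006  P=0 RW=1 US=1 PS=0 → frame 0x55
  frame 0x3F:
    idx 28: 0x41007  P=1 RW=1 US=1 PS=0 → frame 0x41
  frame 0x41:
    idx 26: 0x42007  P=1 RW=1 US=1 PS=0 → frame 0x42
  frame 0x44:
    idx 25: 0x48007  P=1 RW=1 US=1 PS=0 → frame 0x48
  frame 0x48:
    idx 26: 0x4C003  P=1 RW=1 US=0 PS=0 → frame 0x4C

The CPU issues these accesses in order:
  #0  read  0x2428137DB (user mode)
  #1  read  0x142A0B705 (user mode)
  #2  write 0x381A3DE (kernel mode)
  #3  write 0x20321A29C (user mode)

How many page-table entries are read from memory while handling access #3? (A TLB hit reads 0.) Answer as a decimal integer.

Per-access translation:
#0 VA=0x2428137DB (r,user):
  L0 @0x35[9] → 0x36007  P=1,RW=1,US=1,PS=0
  L1 @0x36[20] → 0x38007  P=1,RW=1,US=1,PS=0
  L2 @0x38[19] → 0x39007  P=1,RW=1,US=1,PS=0
  ⇒ phys 0x397DB  [3 reads]
#1 VA=0x142A0B705 (r,user):
  L0 @0x35[5] → 0x3A007  P=1,RW=1,US=1,PS=0
  L1 @0x3A[21] → 0x3B007  P=1,RW=1,US=1,PS=0
  L2 @0x3B[11] → 0x55006  P=0,RW=1,US=1,PS=0
  ✗ PAGE_NOT_PRESENT  [3 reads]
#2 VA=0x381A3DE (w,kernel):
  L0 @0x35[0] → 0x3F007  P=1,RW=1,US=1,PS=0
  L1 @0x3F[28] → 0x41007  P=1,RW=1,US=1,PS=0
  L2 @0x41[26] → 0x42007  P=1,RW=1,US=1,PS=0
  ⇒ phys 0x423DE  [3 reads]
#3 VA=0x20321A29C (w,user):
  L0 @0x35[8] → 0x44007  P=1,RW=1,US=1,PS=0
  L1 @0x44[25] → 0x48007  P=1,RW=1,US=1,PS=0
  L2 @0x48[26] → 0x4C003  P=1,RW=1,US=0,PS=0
  ✗ PROTECTION_VIOLATION  [3 reads]

Entries read for #3: 3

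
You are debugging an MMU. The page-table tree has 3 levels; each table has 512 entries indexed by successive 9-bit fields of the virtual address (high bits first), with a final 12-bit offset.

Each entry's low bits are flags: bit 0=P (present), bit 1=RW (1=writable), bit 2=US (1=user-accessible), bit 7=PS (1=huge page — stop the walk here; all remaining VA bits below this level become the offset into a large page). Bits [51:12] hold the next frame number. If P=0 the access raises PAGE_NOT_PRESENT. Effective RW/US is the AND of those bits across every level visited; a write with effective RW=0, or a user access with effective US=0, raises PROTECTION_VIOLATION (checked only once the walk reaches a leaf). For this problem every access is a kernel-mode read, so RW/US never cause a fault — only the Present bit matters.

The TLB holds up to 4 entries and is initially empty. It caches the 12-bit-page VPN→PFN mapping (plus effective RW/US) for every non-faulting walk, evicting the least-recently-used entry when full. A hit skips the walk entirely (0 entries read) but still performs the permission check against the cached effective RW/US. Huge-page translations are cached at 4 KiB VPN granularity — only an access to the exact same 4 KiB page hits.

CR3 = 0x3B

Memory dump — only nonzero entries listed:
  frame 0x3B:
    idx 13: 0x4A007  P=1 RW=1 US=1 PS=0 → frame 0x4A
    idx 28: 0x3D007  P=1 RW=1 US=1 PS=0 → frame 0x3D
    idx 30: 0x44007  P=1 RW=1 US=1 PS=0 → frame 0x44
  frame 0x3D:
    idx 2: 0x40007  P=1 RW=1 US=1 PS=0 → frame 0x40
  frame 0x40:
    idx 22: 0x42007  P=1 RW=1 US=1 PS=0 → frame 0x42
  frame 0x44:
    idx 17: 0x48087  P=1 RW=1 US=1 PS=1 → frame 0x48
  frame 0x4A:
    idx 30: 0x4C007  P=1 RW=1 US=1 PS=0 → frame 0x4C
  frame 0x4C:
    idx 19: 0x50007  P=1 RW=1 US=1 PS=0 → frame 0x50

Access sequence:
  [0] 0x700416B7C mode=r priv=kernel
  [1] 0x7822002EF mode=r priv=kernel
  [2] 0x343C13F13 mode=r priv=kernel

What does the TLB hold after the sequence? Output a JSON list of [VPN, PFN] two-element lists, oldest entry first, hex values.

Walk each access:
#0 VA=0x700416B7C (r,kernel):
  L0: frame=0x3B idx=28 entry=0x3D007 [P=1 RW=1 US=1 PS=0]
  L1: frame=0x3D idx=2 entry=0x40007 [P=1 RW=1 US=1 PS=0]
  L2: frame=0x40 idx=22 entry=0x42007 [P=1 RW=1 US=1 PS=0]
  ✓ 0x42B7C  — 3 lookups
#1 VA=0x7822002EF (r,kernel):
  L0: frame=0x3B idx=30 entry=0x44007 [P=1 RW=1 US=1 PS=0]
  L1: frame=0x44 idx=17 entry=0x48087 [P=1 RW=1 US=1 PS=1]
  ✓ 0x482EF (huge @L1)  — 2 lookups
#2 VA=0x343C13F13 (r,kernel):
  L0: frame=0x3B idx=13 entry=0x4A007 [P=1 RW=1 US=1 PS=0]
  L1: frame=0x4A idx=30 entry=0x4C007 [P=1 RW=1 US=1 PS=0]
  L2: frame=0x4C idx=19 entry=0x50007 [P=1 RW=1 US=1 PS=0]
  ✓ 0x50F13  — 3 lookups

TLB: [["0x700416", "0x42"], ["0x782200", "0x48"], ["0x343C13", "0x50"]]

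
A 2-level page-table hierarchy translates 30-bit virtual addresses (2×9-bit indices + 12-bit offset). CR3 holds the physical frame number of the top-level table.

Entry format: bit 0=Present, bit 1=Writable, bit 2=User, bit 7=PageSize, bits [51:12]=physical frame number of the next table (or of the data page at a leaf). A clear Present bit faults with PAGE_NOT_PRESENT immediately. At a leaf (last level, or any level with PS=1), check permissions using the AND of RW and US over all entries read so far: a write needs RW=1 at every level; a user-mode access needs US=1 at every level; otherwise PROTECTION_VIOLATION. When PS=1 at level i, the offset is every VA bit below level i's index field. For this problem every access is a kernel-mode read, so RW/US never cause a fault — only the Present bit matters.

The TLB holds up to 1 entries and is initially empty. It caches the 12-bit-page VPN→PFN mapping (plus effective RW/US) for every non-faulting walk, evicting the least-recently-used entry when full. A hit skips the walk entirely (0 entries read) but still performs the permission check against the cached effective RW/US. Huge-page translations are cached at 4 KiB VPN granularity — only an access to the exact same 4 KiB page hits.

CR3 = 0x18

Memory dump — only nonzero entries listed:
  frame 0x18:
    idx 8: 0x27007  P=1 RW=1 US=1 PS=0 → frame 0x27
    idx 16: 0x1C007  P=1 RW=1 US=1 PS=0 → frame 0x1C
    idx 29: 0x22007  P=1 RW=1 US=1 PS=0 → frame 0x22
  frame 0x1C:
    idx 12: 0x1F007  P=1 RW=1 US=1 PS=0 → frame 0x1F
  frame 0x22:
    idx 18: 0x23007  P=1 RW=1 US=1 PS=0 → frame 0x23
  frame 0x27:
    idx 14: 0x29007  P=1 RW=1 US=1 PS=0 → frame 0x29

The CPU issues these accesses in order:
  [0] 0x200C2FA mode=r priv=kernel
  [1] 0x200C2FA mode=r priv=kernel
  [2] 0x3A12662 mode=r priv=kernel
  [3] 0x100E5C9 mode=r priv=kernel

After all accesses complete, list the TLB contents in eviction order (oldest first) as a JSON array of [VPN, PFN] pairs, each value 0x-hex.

Per-access translation:
#0 VA=0x200C2FA (r,kernel):
  lvl0: tbl 0x18, slot 16 ⇒ 0x1C007 (P1/RW1/US1/PS0)
  lvl1: tbl 0x1C, slot 12 ⇒ 0x1F007 (P1/RW1/US1/PS0)
  ✓ 0x1F2FA  — 2 lookups
#1 VA=0x200C2FA (r,kernel):
  TLB hit vpn=0x200C → PA=0x1F2FA
#2 VA=0x3A12662 (r,kernel):
  lvl0: tbl 0x18, slot 29 ⇒ 0x22007 (P1/RW1/US1/PS0)
  lvl1: tbl 0x22, slot 18 ⇒ 0x23007 (P1/RW1/US1/PS0)
  ✓ 0x23662  — 2 lookups
#3 VA=0x100E5C9 (r,kernel):
  lvl0: tbl 0x18, slot 8 ⇒ 0x27007 (P1/RW1/US1/PS0)
  lvl1: tbl 0x27, slot 14 ⇒ 0x29007 (P1/RW1/US1/PS0)
  ✓ 0x295C9  — 2 lookups

TLB: [["0x100E", "0x29"]]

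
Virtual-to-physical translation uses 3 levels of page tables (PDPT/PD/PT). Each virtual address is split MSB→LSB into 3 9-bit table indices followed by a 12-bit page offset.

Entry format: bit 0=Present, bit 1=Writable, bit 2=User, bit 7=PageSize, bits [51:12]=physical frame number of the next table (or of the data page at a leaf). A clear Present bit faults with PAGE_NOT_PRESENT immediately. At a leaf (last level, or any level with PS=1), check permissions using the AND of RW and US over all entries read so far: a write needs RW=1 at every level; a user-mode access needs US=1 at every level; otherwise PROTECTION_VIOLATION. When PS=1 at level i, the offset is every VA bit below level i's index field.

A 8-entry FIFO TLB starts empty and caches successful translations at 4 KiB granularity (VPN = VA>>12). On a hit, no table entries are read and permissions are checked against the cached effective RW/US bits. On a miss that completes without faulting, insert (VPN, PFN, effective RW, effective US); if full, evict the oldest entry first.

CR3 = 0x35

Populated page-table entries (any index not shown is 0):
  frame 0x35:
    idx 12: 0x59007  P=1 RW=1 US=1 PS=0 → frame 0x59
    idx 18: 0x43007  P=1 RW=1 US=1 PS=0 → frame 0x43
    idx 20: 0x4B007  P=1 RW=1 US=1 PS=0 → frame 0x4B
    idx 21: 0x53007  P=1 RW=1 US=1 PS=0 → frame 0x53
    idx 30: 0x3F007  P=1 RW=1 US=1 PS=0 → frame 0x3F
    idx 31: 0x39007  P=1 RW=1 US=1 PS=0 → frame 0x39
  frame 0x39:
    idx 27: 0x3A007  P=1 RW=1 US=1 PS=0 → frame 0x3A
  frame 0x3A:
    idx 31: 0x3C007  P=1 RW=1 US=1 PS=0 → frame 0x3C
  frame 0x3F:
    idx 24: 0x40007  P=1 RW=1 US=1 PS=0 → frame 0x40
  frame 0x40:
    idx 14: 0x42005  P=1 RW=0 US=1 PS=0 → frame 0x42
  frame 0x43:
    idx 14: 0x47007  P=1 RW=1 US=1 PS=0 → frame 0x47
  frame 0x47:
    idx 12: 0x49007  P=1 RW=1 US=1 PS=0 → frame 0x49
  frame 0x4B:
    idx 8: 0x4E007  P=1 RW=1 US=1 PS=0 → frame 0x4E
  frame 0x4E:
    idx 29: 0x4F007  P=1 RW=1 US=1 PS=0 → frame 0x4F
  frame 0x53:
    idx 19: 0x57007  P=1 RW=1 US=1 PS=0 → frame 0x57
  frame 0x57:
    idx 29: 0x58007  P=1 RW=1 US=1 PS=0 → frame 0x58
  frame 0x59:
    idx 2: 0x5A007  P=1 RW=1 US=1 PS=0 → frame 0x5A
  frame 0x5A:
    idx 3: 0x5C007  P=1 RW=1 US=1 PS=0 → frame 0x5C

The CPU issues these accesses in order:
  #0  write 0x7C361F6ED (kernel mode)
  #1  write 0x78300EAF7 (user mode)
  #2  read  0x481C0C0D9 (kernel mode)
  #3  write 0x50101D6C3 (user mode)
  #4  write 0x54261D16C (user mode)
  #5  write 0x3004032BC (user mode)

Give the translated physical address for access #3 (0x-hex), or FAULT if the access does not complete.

Trace:
#0 VA=0x7C361F6ED (w,kernel):
  [0] read 0x35 idx=31: raw=0x39007 flags P=1 W=1 U=1 S=0
  [1] read 0x39 idx=27: raw=0x3A007 flags P=1 W=1 U=1 S=0
  [2] read 0x3A idx=31: raw=0x3C007 flags P=1 W=1 U=1 S=0
  ⇒ phys 0x3C6ED  [3 reads]
#1 VA=0x78300EAF7 (w,user):
  [0] read 0x35 idx=30: raw=0x3F007 flags P=1 W=1 U=1 S=0
  [1] read 0x3F idx=24: raw=0x40007 flags P=1 W=1 U=1 S=0
  [2] read 0x40 idx=14: raw=0x42005 flags P=1 W=0 U=1 S=0
  ✗ PROTECTION_VIOLATION  [3 reads]
#2 VA=0x481C0C0D9 (r,kernel):
  [0] read 0x35 idx=18: raw=0x43007 flags P=1 W=1 U=1 S=0
  [1] read 0x43 idx=14: raw=0x47007 flags P=1 W=1 U=1 S=0
  [2] read 0x47 idx=12: raw=0x49007 flags P=1 W=1 U=1 S=0
  ⇒ phys 0x490D9  [3 reads]
#3 VA=0x50101D6C3 (w,user):
  [0] read 0x35 idx=20: raw=0x4B007 flags P=1 W=1 U=1 S=0
  [1] read 0x4B idx=8: raw=0x4E007 flags P=1 W=1 U=1 S=0
  [2] read 0x4E idx=29: raw=0x4F007 flags P=1 W=1 U=1 S=0
  ⇒ phys 0x4F6C3  [3 reads]
#4 VA=0x54261D16C (w,user):
  [0] read 0x35 idx=21: raw=0x53007 flags P=1 W=1 U=1 S=0
  [1] read 0x53 idx=19: raw=0x57007 flags P=1 W=1 U=1 S=0
  [2] read 0x57 idx=29: raw=0x58007 flags P=1 W=1 U=1 S=0
  ⇒ phys 0x5816C  [3 reads]
#5 VA=0x3004032BC (w,user):
  [0] read 0x35 idx=12: raw=0x59007 flags P=1 W=1 U=1 S=0
  [1] read 0x59 idx=2: raw=0x5A007 flags P=1 W=1 U=1 S=0
  [2] read 0x5A idx=3: raw=0x5C007 flags P=1 W=1 U=1 S=0
  ⇒ phys 0x5C2BC  [3 reads]

Access #3 PA: 0x4F6C3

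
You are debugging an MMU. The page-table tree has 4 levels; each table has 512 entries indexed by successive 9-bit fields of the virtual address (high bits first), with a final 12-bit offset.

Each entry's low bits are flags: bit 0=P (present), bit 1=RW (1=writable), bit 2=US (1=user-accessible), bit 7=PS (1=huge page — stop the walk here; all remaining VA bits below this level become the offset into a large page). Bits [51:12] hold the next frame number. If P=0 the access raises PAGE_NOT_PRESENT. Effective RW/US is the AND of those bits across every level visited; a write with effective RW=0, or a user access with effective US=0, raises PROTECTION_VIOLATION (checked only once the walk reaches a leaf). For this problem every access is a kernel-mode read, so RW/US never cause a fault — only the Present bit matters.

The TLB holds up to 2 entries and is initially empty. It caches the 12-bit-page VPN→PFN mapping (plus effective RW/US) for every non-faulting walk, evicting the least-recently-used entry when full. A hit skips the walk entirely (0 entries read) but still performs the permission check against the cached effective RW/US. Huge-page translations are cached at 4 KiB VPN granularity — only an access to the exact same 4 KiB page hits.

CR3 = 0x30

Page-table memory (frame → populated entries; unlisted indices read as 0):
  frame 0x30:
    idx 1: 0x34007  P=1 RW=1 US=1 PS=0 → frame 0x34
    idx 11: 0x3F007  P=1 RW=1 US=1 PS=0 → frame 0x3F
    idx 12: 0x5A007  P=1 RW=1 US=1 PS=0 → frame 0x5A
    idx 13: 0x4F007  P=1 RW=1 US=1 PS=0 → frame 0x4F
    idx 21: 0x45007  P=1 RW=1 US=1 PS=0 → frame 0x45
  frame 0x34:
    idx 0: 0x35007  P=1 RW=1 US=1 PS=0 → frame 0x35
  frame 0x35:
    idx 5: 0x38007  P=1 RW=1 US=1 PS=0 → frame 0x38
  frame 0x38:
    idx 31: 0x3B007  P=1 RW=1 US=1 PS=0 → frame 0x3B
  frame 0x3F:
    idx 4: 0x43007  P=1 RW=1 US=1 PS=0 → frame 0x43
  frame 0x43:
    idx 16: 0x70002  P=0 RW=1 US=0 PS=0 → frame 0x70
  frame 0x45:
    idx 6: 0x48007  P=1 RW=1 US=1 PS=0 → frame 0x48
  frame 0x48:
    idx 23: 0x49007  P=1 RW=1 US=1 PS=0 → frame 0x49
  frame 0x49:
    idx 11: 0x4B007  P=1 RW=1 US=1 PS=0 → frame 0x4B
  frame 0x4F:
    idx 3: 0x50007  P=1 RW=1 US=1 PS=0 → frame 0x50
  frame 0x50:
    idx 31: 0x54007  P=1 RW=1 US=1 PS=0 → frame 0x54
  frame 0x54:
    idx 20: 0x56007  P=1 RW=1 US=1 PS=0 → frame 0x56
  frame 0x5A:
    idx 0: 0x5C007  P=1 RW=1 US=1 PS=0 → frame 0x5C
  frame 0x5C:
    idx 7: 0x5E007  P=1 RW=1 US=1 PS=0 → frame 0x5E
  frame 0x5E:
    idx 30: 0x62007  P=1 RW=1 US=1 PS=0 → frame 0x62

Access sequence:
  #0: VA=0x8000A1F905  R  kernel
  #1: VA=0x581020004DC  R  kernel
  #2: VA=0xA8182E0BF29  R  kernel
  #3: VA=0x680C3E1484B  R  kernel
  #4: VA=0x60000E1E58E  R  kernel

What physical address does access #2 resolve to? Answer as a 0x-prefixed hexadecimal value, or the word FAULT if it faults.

Walk each access:
#0 VA=0x8000A1F905 (r,kernel):
  L0 @0x30[1] → 0x34007  P=1,RW=1,US=1,PS=0
  L1 @0x34[0] → 0x35007  P=1,RW=1,US=1,PS=0
  L2 @0x35[5] → 0x38007  P=1,RW=1,US=1,PS=0
  L3 @0x38[31] → 0x3B007  P=1,RW=1,US=1,PS=0
  ⇒ phys 0x3B905  [4 reads]
#1 VA=0x581020004DC (r,kernel):
  L0 @0x30[11] → 0x3F007  P=1,RW=1,US=1,PS=0
  L1 @0x3F[4] → 0x43007  P=1,RW=1,US=1,PS=0
  L2 @0x43[16] → 0x70002  P=0,RW=1,US=0,PS=0
  ⇒ fault: PAGE_NOT_PRESENT  — 3 lookups
#2 VA=0xA8182E0BF29 (r,kernel):
  L0 @0x30[21] → 0x45007  P=1,RW=1,US=1,PS=0
  L1 @0x45[6] → 0x48007  P=1,RW=1,US=1,PS=0
  L2 @0x48[23] → 0x49007  P=1,RW=1,US=1,PS=0
  L3 @0x49[11] → 0x4B007  P=1,RW=1,US=1,PS=0
  ⇒ phys 0x4BF29  [4 reads]
#3 VA=0x680C3E1484B (r,kernel):
  L0 @0x30[13] → 0x4F007  P=1,RW=1,US=1,PS=0
  L1 @0x4F[3] → 0x50007  P=1,RW=1,US=1,PS=0
  L2 @0x50[31] → 0x54007  P=1,RW=1,US=1,PS=0
  L3 @0x54[20] → 0x56007  P=1,RW=1,US=1,PS=0
  ⇒ phys 0x5684B  [4 reads]
#4 VA=0x60000E1E58E (r,kernel):
  L0 @0x30[12] → 0x5A007  P=1,RW=1,US=1,PS=0
  L1 @0x5A[0] → 0x5C007  P=1,RW=1,US=1,PS=0
  L2 @0x5C[7] → 0x5E007  P=1,RW=1,US=1,PS=0
  L3 @0x5E[30] → 0x62007  P=1,RW=1,US=1,PS=0
  ⇒ phys 0x6258E  [4 reads]

Access #2 PA: 0x4BF29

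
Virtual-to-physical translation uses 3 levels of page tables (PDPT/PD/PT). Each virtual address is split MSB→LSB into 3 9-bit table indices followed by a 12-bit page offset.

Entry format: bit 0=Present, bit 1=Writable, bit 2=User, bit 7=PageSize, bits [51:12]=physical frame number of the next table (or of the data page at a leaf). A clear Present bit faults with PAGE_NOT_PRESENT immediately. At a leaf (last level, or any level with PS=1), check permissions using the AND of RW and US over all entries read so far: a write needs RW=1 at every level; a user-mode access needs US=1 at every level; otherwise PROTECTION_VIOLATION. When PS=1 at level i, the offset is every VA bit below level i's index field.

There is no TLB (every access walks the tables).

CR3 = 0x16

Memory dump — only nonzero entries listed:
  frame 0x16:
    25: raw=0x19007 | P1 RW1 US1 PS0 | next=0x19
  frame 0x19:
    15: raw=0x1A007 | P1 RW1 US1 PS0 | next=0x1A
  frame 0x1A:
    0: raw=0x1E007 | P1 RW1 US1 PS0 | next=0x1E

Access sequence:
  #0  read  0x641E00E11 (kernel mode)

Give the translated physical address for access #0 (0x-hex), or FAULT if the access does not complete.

Per-access translation:
#0 VA=0x641E00E11 (r,kernel):
  [0] read 0x16 idx=25: raw=0x19007 flags P=1 W=1 U=1 S=0
  [1] read 0x19 idx=15: raw=0x1A007 flags P=1 W=1 U=1 S=0
  [2] read 0x1A idx=0: raw=0x1E007 flags P=1 W=1 U=1 S=0
  → PA=0x1EE11  (3 entries read)

Access #0 PA: 0x1EE11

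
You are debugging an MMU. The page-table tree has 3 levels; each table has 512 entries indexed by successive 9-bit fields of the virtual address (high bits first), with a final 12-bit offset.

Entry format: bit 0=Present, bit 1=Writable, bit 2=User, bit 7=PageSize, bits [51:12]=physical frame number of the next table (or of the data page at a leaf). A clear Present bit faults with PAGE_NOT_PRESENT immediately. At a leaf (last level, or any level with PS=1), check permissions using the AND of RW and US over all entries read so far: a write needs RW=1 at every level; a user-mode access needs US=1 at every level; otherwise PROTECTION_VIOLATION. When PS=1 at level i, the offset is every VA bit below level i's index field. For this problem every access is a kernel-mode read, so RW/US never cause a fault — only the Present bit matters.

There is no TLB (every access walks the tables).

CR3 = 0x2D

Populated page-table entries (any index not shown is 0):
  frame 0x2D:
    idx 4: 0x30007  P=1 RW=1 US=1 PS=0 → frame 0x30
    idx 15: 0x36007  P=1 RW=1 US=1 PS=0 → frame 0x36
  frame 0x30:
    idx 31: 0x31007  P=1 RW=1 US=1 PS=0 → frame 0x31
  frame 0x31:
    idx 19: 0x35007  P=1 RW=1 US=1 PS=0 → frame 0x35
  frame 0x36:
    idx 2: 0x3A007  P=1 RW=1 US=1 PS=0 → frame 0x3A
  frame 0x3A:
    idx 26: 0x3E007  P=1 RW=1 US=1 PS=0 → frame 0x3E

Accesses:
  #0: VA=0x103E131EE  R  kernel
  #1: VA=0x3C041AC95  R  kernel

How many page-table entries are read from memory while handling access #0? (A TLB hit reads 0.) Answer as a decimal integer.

Per-access translation:
#0 VA=0x103E131EE (r,kernel):
  L0: frame=0x2D idx=4 entry=0x30007 [P=1 RW=1 US=1 PS=0]
  L1: frame=0x30 idx=31 entry=0x31007 [P=1 RW=1 US=1 PS=0]
  L2: frame=0x31 idx=19 entry=0x35007 [P=1 RW=1 US=1 PS=0]
  ⇒ phys 0x351EE  [3 reads]
#1 VA=0x3C041AC95 (r,kernel):
  L0: frame=0x2D idx=15 entry=0x36007 [P=1 RW=1 US=1 PS=0]
  L1: frame=0x36 idx=2 entry=0x3A007 [P=1 RW=1 US=1 PS=0]
  L2: frame=0x3A idx=26 entry=0x3E007 [P=1 RW=1 US=1 PS=0]
  ⇒ phys 0x3EC95  [3 reads]

Entries read for #0: 3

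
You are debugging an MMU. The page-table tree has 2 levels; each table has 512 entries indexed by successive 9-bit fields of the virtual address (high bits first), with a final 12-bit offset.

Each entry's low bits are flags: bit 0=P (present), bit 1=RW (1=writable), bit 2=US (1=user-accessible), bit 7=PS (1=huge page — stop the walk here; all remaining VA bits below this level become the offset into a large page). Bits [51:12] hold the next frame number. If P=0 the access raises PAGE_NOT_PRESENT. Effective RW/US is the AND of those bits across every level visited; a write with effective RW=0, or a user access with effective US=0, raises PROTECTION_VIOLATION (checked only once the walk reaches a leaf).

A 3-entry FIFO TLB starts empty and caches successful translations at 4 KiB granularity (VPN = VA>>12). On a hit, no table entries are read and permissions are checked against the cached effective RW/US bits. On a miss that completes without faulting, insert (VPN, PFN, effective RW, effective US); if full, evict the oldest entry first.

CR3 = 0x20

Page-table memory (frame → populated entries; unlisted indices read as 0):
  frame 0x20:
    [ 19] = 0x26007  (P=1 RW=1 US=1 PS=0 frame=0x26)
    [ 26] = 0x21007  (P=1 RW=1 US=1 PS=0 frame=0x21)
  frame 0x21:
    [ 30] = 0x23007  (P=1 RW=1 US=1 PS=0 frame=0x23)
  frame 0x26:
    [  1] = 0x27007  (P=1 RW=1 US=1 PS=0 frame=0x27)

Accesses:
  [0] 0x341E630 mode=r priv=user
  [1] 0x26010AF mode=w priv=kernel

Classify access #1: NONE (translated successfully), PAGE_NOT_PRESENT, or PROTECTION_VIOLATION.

Trace:
#0 VA=0x341E630 (r,user):
  L0: frame=0x20 idx=26 entry=0x21007 [P=1 RW=1 US=1 PS=0]
  L1: frame=0x21 idx=30 entry=0x23007 [P=1 RW=1 US=1 PS=0]
  ✓ 0x23630  — 2 lookups
#1 VA=0x26010AF (w,kernel):
  L0: frame=0x20 idx=19 entry=0x26007 [P=1 RW=1 US=1 PS=0]
  L1: frame=0x26 idx=1 entry=0x27007 [P=1 RW=1 US=1 PS=0]
  ✓ 0x270AF  — 2 lookups

Access #1 fault: NONE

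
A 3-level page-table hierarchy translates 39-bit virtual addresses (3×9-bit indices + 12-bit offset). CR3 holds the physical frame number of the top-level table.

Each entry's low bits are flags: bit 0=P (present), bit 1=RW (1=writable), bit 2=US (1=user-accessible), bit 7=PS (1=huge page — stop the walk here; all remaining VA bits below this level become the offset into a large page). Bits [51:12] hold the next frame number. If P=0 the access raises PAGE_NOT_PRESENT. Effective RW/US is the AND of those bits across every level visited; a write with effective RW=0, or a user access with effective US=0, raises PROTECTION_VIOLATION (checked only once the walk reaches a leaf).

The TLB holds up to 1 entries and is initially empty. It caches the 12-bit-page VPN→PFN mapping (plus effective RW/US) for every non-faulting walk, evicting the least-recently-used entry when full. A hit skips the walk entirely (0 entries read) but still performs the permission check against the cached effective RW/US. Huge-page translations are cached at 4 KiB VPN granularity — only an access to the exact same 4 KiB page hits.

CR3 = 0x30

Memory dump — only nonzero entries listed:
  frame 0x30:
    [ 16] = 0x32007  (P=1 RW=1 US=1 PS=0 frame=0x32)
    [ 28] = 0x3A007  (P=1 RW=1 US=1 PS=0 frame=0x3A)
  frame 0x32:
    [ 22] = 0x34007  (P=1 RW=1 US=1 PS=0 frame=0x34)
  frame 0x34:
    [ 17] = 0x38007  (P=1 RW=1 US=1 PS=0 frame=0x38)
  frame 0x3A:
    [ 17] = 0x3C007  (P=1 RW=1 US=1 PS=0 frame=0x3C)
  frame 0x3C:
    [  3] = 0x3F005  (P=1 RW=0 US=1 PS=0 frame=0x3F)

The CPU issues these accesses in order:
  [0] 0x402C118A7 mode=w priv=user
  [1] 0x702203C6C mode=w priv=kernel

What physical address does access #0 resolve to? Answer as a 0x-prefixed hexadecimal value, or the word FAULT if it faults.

Walk each access:
#0 VA=0x402C118A7 (w,user):
  [0] read 0x30 idx=16: raw=0x32007 flags P=1 W=1 U=1 S=0
  [1] read 0x32 idx=22: raw=0x34007 flags P=1 W=1 U=1 S=0
  [2] read 0x34 idx=17: raw=0x38007 flags P=1 W=1 U=1 S=0
  → PA=0x388A7  (3 entries read)
#1 VA=0x702203C6C (w,kernel):
  [0] read 0x30 idx=28: raw=0x3A007 flags P=1 W=1 U=1 S=0
  [1] read 0x3A idx=17: raw=0x3C007 flags P=1 W=1 U=1 S=0
  [2] read 0x3C idx=3: raw=0x3F005 flags P=1 W=0 U=1 S=0
  ⇒ fault: PROTECTION_VIOLATION  — 3 lookups

Access #0 PA: 0x388A7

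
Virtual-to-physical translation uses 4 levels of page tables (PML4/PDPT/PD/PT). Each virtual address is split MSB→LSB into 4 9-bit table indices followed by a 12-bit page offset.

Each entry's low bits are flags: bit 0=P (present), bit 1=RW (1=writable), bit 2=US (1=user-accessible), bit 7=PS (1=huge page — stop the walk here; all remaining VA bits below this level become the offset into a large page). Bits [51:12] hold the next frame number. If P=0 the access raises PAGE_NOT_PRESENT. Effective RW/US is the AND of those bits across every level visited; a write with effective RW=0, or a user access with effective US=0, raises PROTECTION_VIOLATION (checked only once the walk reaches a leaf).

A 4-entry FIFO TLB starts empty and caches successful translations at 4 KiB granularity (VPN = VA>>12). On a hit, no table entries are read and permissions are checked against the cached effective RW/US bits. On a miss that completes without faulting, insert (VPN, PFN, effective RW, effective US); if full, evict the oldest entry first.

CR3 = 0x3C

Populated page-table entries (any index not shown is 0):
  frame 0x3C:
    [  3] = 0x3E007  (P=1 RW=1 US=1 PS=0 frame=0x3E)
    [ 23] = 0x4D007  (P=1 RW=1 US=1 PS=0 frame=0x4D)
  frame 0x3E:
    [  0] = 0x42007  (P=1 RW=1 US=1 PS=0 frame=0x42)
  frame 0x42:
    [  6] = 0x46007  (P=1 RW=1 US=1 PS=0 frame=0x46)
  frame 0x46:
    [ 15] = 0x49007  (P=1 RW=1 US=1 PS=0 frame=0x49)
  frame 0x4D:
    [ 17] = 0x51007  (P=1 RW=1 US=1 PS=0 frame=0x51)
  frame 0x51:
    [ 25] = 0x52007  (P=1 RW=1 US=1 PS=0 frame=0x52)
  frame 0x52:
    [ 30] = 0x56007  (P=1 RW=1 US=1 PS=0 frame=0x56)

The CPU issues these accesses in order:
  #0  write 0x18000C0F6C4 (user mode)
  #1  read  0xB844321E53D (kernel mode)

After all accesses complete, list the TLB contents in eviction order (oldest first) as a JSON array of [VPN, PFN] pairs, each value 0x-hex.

Per-access translation:
#0 VA=0x18000C0F6C4 (w,user):
  L0: frame=0x3C idx=3 entry=0x3E007 [P=1 RW=1 US=1 PS=0]
  L1: frame=0x3E idx=0 entry=0x42007 [P=1 RW=1 US=1 PS=0]
  L2: frame=0x42 idx=6 entry=0x46007 [P=1 RW=1 US=1 PS=0]
  L3: frame=0x46 idx=15 entry=0x49007 [P=1 RW=1 US=1 PS=0]
  → PA=0x496C4  (4 entries read)
#1 VA=0xB844321E53D (r,kernel):
  L0: frame=0x3C idx=23 entry=0x4D007 [P=1 RW=1 US=1 PS=0]
  L1: frame=0x4D idx=17 entry=0x51007 [P=1 RW=1 US=1 PS=0]
  L2: frame=0x51 idx=25 entry=0x52007 [P=1 RW=1 US=1 PS=0]
  L3: frame=0x52 idx=30 entry=0x56007 [P=1 RW=1 US=1 PS=0]
  → PA=0x5653D  (4 entries read)

TLB: [["0x18000C0F", "0x49"], ["0xB844321E", "0x56"]]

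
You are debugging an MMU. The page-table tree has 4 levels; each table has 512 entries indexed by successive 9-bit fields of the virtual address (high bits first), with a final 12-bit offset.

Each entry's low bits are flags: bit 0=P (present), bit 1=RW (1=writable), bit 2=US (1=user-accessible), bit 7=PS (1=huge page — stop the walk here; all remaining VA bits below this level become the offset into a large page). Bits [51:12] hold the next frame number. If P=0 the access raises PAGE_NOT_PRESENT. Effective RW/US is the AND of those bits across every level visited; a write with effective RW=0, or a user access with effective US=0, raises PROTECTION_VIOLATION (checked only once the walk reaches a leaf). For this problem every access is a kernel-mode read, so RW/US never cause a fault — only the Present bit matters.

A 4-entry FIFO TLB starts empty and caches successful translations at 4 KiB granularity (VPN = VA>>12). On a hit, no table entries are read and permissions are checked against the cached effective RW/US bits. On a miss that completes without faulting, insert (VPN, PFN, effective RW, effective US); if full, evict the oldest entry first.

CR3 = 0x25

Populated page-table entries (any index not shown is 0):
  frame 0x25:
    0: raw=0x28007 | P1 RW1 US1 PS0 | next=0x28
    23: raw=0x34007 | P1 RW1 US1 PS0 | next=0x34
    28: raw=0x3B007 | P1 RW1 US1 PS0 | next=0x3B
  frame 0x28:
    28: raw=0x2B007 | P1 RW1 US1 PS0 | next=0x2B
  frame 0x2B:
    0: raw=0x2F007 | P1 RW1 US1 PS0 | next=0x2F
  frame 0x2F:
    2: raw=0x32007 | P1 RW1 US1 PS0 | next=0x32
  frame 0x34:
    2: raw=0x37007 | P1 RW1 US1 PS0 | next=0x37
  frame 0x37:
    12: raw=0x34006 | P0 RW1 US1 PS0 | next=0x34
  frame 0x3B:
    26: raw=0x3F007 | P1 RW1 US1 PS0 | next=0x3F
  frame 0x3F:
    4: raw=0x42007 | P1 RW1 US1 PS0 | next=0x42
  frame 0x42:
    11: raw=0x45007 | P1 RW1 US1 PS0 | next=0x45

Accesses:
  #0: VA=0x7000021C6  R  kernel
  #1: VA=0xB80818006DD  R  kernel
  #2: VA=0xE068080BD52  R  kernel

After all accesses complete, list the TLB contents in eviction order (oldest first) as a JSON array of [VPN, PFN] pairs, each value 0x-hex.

Trace:
#0 VA=0x7000021C6 (r,kernel):
  L0 @0x25[0] → 0x28007  P=1,RW=1,US=1,PS=0
  L1 @0x28[28] → 0x2B007  P=1,RW=1,US=1,PS=0
  L2 @0x2B[0] → 0x2F007  P=1,RW=1,US=1,PS=0
  L3 @0x2F[2] → 0x32007  P=1,RW=1,US=1,PS=0
  → PA=0x321C6  (4 entries read)
#1 VA=0xB80818006DD (r,kernel):
  L0 @0x25[23] → 0x34007  P=1,RW=1,US=1,PS=0
  L1 @0x34[2] → 0x37007  P=1,RW=1,US=1,PS=0
  L2 @0x37[12] → 0x34006  P=0,RW=1,US=1,PS=0
  ✗ PAGE_NOT_PRESENT  [3 reads]
#2 VA=0xE068080BD52 (r,kernel):
  L0 @0x25[28] → 0x3B007  P=1,RW=1,US=1,PS=0
  L1 @0x3B[26] → 0x3F007  P=1,RW=1,US=1,PS=0
  L2 @0x3F[4] → 0x42007  P=1,RW=1,US=1,PS=0
  L3 @0x42[11] → 0x45007  P=1,RW=1,US=1,PS=0
  → PA=0x45D52  (4 entries read)

TLB: [["0x700002", "0x32"], ["0xE068080B", "0x45"]]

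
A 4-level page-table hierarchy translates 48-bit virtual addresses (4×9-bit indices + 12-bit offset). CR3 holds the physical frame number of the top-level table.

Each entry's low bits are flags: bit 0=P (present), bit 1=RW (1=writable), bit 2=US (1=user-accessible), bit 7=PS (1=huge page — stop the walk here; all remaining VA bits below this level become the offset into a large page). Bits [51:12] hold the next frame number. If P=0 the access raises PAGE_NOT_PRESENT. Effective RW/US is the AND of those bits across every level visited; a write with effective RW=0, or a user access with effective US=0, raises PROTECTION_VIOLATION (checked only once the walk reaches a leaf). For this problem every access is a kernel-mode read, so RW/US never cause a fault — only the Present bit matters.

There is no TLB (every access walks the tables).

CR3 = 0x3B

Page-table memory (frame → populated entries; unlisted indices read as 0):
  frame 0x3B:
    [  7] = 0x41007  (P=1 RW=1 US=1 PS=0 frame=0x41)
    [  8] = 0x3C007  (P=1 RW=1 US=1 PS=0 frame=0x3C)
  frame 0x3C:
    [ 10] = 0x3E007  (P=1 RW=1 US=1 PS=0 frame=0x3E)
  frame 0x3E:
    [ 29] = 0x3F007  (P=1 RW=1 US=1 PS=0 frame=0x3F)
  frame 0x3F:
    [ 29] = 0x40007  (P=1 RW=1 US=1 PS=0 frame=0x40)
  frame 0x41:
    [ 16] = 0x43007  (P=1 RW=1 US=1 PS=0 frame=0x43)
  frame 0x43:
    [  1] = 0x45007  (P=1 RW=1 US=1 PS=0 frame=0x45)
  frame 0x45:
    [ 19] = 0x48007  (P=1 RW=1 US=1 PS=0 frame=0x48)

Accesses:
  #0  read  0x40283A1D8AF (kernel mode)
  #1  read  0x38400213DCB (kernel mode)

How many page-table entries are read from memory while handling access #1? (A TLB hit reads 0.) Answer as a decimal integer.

Trace:
#0 VA=0x40283A1D8AF (r,kernel):
  [0] read 0x3B idx=8: raw=0x3C007 flags P=1 W=1 U=1 S=0
  [1] read 0x3C idx=10: raw=0x3E007 flags P=1 W=1 U=1 S=0
  [2] read 0x3E idx=29: raw=0x3F007 flags P=1 W=1 U=1 S=0
  [3] read 0x3F idx=29: raw=0x40007 flags P=1 W=1 U=1 S=0
  ⇒ phys 0x408AF  [4 reads]
#1 VA=0x38400213DCB (r,kernel):
  [0] read 0x3B idx=7: raw=0x41007 flags P=1 W=1 U=1 S=0
  [1] read 0x41 idx=16: raw=0x43007 flags P=1 W=1 U=1 S=0
  [2] read 0x43 idx=1: raw=0x45007 flags P=1 W=1 U=1 S=0
  [3] read 0x45 idx=19: raw=0x48007 flags P=1 W=1 U=1 S=0
  ⇒ phys 0x48DCB  [4 reads]

Entries read for #1: 4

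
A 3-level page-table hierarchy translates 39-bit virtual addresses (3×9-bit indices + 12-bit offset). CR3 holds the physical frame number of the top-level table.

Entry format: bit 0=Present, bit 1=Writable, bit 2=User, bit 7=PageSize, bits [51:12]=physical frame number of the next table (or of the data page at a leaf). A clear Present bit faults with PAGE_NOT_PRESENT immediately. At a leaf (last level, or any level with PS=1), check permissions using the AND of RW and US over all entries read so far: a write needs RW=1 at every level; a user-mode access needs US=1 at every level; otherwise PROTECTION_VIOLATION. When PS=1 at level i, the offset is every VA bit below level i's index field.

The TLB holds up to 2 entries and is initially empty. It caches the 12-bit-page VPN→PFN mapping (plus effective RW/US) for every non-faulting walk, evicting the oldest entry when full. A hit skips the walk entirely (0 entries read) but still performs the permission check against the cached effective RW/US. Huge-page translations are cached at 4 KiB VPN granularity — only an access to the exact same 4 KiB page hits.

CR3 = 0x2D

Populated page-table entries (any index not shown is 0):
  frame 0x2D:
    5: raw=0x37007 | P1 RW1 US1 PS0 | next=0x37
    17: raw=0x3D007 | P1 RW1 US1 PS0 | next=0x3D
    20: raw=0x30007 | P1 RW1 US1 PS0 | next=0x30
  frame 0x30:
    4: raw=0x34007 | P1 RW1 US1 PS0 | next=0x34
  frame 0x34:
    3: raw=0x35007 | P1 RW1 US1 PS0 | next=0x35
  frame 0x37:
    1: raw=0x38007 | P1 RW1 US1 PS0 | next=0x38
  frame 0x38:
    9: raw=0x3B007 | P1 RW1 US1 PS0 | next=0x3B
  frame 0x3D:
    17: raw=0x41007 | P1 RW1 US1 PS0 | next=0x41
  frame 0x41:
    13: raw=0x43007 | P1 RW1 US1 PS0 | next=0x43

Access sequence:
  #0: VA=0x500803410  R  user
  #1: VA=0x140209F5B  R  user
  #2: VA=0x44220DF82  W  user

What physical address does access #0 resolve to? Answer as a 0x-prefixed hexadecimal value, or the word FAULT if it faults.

Walk each access:
#0 VA=0x500803410 (r,user):
  L0: frame=0x2D idx=20 entry=0x30007 [P=1 RW=1 US=1 PS=0]
  L1: frame=0x30 idx=4 entry=0x34007 [P=1 RW=1 US=1 PS=0]
  L2: frame=0x34 idx=3 entry=0x35007 [P=1 RW=1 US=1 PS=0]
  ✓ 0x35410  — 3 lookups
#1 VA=0x140209F5B (r,user):
  L0: frame=0x2D idx=5 entry=0x37007 [P=1 RW=1 US=1 PS=0]
  L1: frame=0x37 idx=1 entry=0x38007 [P=1 RW=1 US=1 PS=0]
  L2: frame=0x38 idx=9 entry=0x3B007 [P=1 RW=1 US=1 PS=0]
  ✓ 0x3BF5B  — 3 lookups
#2 VA=0x44220DF82 (w,user):
  L0: frame=0x2D idx=17 entry=0x3D007 [P=1 RW=1 US=1 PS=0]
  L1: frame=0x3D idx=17 entry=0x41007 [P=1 RW=1 US=1 PS=0]
  L2: frame=0x41 idx=13 entry=0x43007 [P=1 RW=1 US=1 PS=0]
  ✓ 0x43F82  — 3 lookups

Access #0 PA: 0x35410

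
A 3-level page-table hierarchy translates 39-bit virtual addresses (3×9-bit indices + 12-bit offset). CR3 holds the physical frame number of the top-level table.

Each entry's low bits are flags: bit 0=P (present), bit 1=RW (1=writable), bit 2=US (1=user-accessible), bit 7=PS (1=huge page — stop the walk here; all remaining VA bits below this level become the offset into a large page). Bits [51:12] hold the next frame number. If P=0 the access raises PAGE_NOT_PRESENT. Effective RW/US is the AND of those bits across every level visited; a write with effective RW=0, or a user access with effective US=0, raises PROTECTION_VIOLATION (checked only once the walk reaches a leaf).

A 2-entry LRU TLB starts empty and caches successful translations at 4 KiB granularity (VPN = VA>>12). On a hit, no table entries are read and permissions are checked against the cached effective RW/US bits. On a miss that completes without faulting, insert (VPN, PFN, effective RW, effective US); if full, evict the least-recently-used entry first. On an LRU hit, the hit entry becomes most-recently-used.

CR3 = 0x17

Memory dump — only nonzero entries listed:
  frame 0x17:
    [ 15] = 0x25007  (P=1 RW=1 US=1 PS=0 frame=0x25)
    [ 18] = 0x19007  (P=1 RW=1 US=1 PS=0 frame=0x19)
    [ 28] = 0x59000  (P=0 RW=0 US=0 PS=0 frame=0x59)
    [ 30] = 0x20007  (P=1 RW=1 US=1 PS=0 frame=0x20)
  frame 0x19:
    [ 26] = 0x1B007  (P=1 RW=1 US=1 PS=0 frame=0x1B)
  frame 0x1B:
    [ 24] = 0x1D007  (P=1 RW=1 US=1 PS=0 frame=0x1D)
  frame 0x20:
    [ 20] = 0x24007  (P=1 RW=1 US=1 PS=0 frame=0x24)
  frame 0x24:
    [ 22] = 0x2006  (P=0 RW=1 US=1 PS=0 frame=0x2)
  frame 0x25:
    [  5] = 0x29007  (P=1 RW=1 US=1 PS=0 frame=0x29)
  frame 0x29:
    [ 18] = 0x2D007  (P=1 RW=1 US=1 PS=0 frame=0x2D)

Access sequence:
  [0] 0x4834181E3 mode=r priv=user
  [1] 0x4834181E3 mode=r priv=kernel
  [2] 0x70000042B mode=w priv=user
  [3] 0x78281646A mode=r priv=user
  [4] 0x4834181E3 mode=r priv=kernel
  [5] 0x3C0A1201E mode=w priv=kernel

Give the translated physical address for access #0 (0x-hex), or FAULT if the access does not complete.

Per-access translation:
#0 VA=0x4834181E3 (r,user):
  L0: frame=0x17 idx=18 entry=0x19007 [P=1 RW=1 US=1 PS=0]
  L1: frame=0x19 idx=26 entry=0x1B007 [P=1 RW=1 US=1 PS=0]
  L2: frame=0x1B idx=24 entry=0x1D007 [P=1 RW=1 US=1 PS=0]
  → PA=0x1D1E3  (3 entries read)
#1 VA=0x4834181E3 (r,kernel):
  TLB hit vpn=0x483418 → PA=0x1D1E3
#2 VA=0x70000042B (w,user):
  L0: frame=0x17 idx=28 entry=0x59000 [P=0 RW=0 US=0 PS=0]
  ⇒ fault: PAGE_NOT_PRESENT  — 1 lookups
#3 VA=0x78281646A (r,user):
  L0: frame=0x17 idx=30 entry=0x20007 [P=1 RW=1 US=1 PS=0]
  L1: frame=0x20 idx=20 entry=0x24007 [P=1 RW=1 US=1 PS=0]
  L2: frame=0x24 idx=22 entry=0x2006 [P=0 RW=1 US=1 PS=0]
  ⇒ fault: PAGE_NOT_PRESENT  — 3 lookups
#4 VA=0x4834181E3 (r,kernel):
  TLB hit vpn=0x483418 → PA=0x1D1E3
#5 VA=0x3C0A1201E (w,kernel):
  L0: frame=0x17 idx=15 entry=0x25007 [P=1 RW=1 US=1 PS=0]
  L1: frame=0x25 idx=5 entry=0x29007 [P=1 RW=1 US=1 PS=0]
  L2: frame=0x29 idx=18 entry=0x2D007 [P=1 RW=1 US=1 PS=0]
  → PA=0x2D01E  (3 entries read)

Access #0 PA: 0x1D1E3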